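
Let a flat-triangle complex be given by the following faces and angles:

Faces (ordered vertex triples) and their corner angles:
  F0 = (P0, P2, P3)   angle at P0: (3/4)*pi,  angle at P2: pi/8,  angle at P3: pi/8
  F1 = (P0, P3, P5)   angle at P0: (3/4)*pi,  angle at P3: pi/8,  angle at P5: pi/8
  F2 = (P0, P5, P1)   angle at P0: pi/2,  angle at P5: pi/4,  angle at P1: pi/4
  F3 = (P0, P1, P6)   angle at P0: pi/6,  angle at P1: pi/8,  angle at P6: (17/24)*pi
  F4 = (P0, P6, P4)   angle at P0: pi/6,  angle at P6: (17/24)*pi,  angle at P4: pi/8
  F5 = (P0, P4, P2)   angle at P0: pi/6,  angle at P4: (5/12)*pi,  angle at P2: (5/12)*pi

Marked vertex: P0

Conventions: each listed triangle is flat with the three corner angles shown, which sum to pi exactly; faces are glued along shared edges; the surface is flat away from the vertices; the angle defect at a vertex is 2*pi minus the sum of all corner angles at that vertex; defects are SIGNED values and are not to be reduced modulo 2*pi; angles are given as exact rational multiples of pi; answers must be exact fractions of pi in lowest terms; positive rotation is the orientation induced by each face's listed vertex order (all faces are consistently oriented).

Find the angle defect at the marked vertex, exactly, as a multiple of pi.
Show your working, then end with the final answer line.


Sum of corner angles at P0: (5/2)*pi
defect = 2*pi - (5/2)*pi

Answer: defect(P0) = -pi/2


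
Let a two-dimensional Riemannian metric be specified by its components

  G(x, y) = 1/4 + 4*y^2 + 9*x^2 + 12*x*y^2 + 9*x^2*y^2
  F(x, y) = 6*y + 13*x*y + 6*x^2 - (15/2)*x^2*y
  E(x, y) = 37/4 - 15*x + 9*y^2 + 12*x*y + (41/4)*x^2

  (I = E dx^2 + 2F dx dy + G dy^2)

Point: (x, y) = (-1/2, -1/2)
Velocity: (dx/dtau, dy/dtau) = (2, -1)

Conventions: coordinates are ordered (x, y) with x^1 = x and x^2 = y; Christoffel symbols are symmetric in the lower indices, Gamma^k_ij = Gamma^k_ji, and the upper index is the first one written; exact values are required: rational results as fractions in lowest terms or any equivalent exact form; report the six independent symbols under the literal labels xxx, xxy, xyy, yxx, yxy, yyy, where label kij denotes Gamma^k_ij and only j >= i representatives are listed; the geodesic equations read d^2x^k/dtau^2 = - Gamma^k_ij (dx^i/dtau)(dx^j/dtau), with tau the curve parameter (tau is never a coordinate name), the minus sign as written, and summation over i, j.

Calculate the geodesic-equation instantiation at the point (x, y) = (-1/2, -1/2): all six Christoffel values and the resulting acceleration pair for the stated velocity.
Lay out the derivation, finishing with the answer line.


E = 393/16, F = 43/16, G = 41/16 at the point
E_x = -125/4, E_y = -15, F_x = -65/4, F_y = -19/8, G_x = -33/4, G_y = -1/4
EG - F^2 = 1783/32;  g^inv = (32/1783) * [[41/16, -43/16], [-43/16, 393/16]]
first-kind symbols [ij,l] = (1/2)(d_i g_jl + d_j g_il - d_l g_ij): [xx,x] = E_x/2 = -125/8, [xx,y] = F_x - E_y/2 = -35/4, [xy,x] = E_y/2 = -15/2, [xy,y] = G_x/2 = -33/8, [yy,x] = F_y - G_x/2 = 7/4, [yy,y] = G_y/2 = -1/8
Gamma^x_ij = (G*[ij,x] - F*[ij,y])/(EG - F^2), Gamma^y_ij = (E*[ij,y] - F*[ij,x])/(EG - F^2)
Gamma_xxx = -2115/7132, Gamma_xxy = -1041/7132, Gamma_xyy = 617/7132, Gamma_yxx = -22135/7132, Gamma_yxy = -10389/7132, Gamma_yyy = -995/7132
d^2x/dtau^2 = -(Gamma_xxx*(2)^2 + 2*Gamma_xxy*(2)*(-1) + Gamma_xyy*(-1)^2) = 3679/7132
d^2y/dtau^2 = -(Gamma_yxx*(2)^2 + 2*Gamma_yxy*(2)*(-1) + Gamma_yyy*(-1)^2) = 47979/7132

Answer: Gamma_xxx = -2115/7132, Gamma_xxy = -1041/7132, Gamma_xyy = 617/7132, Gamma_yxx = -22135/7132, Gamma_yxy = -10389/7132, Gamma_yyy = -995/7132; accelerations (d^2x/dtau^2, d^2y/dtau^2) = (3679/7132, 47979/7132)


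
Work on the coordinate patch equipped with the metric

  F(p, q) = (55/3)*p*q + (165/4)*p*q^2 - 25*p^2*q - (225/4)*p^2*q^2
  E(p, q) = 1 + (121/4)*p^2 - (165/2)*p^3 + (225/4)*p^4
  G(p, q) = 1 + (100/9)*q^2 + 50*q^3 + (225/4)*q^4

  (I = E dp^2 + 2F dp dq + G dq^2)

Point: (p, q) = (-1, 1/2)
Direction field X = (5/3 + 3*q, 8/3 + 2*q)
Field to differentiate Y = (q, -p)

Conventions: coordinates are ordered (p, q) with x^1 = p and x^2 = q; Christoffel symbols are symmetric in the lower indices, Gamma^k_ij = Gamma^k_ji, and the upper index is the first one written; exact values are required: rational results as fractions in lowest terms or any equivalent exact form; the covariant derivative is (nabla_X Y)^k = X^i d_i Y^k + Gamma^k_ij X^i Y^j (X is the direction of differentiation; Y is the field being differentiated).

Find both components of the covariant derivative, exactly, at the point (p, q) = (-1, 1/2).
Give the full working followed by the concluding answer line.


E = 170, F = -1105/24, G = 7801/576 at the point
E_p = -533, E_q = 0, F_p = 3485/48, F_q = -845/6, G_p = 0, G_q = 5525/72
EG - F^2 = 105145/576;  g^inv = (576/105145) * [[7801/576, 1105/24], [1105/24, 170]]
first-kind symbols [ij,l] = (1/2)(d_i g_jl + d_j g_il - d_l g_ij): [pp,p] = E_p/2 = -533/2, [pp,q] = F_p - E_q/2 = 3485/48, [pq,p] = E_q/2 = 0, [pq,q] = G_p/2 = 0, [qq,p] = F_q - G_p/2 = -845/6, [qq,q] = G_q/2 = 5525/144
Gamma^p_ij = (G*[ij,p] - F*[ij,q])/(EG - F^2), Gamma^q_ij = (E*[ij,q] - F*[ij,p])/(EG - F^2)
Gamma_ppp = -153504/105145, Gamma_ppq = 0, Gamma_pqq = -16224/21029, Gamma_qpp = 492/1237, Gamma_qpq = 0, Gamma_qqq = 260/1237
X = (19/6, 11/3), Y = (1/2, 1) at the point

Answer: (nabla_X Y)^p = -464869/315435, (nabla_X Y)^q = -13109/7422


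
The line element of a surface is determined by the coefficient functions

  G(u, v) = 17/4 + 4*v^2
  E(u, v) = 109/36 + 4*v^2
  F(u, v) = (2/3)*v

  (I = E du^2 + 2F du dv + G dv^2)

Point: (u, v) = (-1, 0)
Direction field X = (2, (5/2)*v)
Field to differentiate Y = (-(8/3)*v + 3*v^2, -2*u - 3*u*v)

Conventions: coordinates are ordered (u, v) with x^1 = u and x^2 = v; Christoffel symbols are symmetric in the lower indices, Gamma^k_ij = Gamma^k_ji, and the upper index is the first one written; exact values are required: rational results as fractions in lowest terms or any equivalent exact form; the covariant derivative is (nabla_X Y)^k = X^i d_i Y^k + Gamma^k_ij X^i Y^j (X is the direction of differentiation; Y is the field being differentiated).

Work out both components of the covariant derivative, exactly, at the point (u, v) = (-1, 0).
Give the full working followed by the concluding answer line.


E = 109/36, F = 0, G = 17/4 at the point
E_u = 0, E_v = 0, F_u = 0, F_v = 2/3, G_u = 0, G_v = 0
EG - F^2 = 1853/144;  g^inv = (144/1853) * [[17/4, 0], [0, 109/36]]
first-kind symbols [ij,l] = (1/2)(d_i g_jl + d_j g_il - d_l g_ij): [uu,u] = E_u/2 = 0, [uu,v] = F_u - E_v/2 = 0, [uv,u] = E_v/2 = 0, [uv,v] = G_u/2 = 0, [vv,u] = F_v - G_u/2 = 2/3, [vv,v] = G_v/2 = 0
Gamma^u_ij = (G*[ij,u] - F*[ij,v])/(EG - F^2), Gamma^v_ij = (E*[ij,v] - F*[ij,u])/(EG - F^2)
Gamma_uuu = 0, Gamma_uuv = 0, Gamma_uvv = 24/109, Gamma_vuu = 0, Gamma_vuv = 0, Gamma_vvv = 0
X = (2, 0), Y = (0, 2) at the point

Answer: (nabla_X Y)^u = 0, (nabla_X Y)^v = -4


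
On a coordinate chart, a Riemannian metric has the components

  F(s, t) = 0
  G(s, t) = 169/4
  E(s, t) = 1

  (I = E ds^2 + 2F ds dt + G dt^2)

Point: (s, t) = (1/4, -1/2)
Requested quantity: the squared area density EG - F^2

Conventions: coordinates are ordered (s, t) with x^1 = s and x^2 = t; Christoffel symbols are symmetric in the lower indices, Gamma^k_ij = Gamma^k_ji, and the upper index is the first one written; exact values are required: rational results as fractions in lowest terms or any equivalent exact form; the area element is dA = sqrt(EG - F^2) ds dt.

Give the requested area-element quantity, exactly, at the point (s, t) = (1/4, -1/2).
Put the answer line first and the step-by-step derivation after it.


Answer: EG - F^2 = 169/4

E = 1, F = 0, G = 169/4; EG - F^2 = 169/4


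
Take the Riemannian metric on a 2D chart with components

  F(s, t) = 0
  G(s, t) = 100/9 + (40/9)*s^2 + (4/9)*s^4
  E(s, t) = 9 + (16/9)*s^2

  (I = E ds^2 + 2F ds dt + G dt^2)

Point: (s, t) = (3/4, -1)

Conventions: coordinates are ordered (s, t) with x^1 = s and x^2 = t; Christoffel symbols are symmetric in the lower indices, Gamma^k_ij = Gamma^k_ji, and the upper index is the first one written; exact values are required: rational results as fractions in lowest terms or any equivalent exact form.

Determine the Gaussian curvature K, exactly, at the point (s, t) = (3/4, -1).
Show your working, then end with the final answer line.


E = 10, F = 0, G = 7921/576, EG - F^2 = 39605/288 at the point
E_s = 8/3, E_t = 0, F_s = 0, F_t = 0, G_s = 89/12, G_t = 0
E_tt = 0, F_st = 0, G_ss = 107/9
Compute both Brioschi determinants and normalise by (EG - F^2)^2.
M1 = [[-E_tt/2 + F_st - G_ss/2, E_s/2, F_s - E_t/2], [F_t - G_s/2, E, F], [G_t/2, F, G]] = [[-107/18, 4/3, 0], [-89/24, 10, 0], [0, 0, 7921/576]]; det M1 = -863389/1152
M2 = [[0, E_t/2, G_s/2], [E_t/2, E, F], [G_s/2, F, G]] = [[0, 0, 89/24], [0, 10, 0], [89/24, 0, 7921/576]]; det M2 = -39605/288
det M1 - det M2 = -704969/1152; K = -704969/1152 / (39605/288)^2 = -72/2225

Answer: K = -72/2225


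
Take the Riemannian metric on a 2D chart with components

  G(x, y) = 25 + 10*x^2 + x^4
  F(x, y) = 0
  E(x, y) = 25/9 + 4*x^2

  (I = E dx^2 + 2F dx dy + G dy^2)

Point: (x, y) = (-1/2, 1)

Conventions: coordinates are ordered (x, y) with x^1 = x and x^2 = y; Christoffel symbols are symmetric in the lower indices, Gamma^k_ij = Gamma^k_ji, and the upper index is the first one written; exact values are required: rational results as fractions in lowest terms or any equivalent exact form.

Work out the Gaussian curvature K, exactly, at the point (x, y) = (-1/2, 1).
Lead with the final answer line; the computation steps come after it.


Answer: K = -150/2023

E = 34/9, F = 0, G = 441/16, EG - F^2 = 833/8 at the point
E_x = -4, E_y = 0, F_x = 0, F_y = 0, G_x = -21/2, G_y = 0
E_yy = 0, F_xy = 0, G_xx = 23
Evaluate Brioschi's two determinant matrices M1, M2 and divide by (EG - F^2)^2.
M1 = [[-E_yy/2 + F_xy - G_xx/2, E_x/2, F_x - E_y/2], [F_y - G_x/2, E, F], [G_y/2, F, G]] = [[-23/2, -2, 0], [21/4, 34/9, 0], [0, 0, 441/16]]; det M1 = -29057/32
M2 = [[0, E_y/2, G_x/2], [E_y/2, E, F], [G_x/2, F, G]] = [[0, 0, -21/4], [0, 34/9, 0], [-21/4, 0, 441/16]]; det M2 = -833/8
det M1 - det M2 = -25725/32; K = -25725/32 / (833/8)^2 = -150/2023


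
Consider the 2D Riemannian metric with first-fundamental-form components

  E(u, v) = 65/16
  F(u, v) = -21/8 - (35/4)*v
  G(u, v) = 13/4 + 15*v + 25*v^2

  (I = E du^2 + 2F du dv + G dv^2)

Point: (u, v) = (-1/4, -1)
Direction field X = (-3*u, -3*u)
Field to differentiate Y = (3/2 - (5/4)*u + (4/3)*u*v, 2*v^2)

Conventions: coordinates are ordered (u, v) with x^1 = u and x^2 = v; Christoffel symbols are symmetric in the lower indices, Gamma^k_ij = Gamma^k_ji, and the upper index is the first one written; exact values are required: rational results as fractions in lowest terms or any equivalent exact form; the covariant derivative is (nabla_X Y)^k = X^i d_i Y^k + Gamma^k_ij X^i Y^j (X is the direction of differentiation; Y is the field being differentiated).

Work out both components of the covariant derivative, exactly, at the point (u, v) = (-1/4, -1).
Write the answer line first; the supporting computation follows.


Answer: (nabla_X Y)^u = -4165/1392, (nabla_X Y)^v = -401/87

E = 65/16, F = 49/8, G = 53/4 at the point
E_u = 0, E_v = 0, F_u = 0, F_v = -35/4, G_u = 0, G_v = -35
EG - F^2 = 261/16;  g^inv = (16/261) * [[53/4, -49/8], [-49/8, 65/16]]
first-kind symbols [ij,l] = (1/2)(d_i g_jl + d_j g_il - d_l g_ij): [uu,u] = E_u/2 = 0, [uu,v] = F_u - E_v/2 = 0, [uv,u] = E_v/2 = 0, [uv,v] = G_u/2 = 0, [vv,u] = F_v - G_u/2 = -35/4, [vv,v] = G_v/2 = -35/2
Gamma^u_ij = (G*[ij,u] - F*[ij,v])/(EG - F^2), Gamma^v_ij = (E*[ij,v] - F*[ij,u])/(EG - F^2)
Gamma_uuu = 0, Gamma_uuv = 0, Gamma_uvv = -140/261, Gamma_vuu = 0, Gamma_vuv = 0, Gamma_vvv = -280/261
X = (3/4, 3/4), Y = (103/48, 2) at the point


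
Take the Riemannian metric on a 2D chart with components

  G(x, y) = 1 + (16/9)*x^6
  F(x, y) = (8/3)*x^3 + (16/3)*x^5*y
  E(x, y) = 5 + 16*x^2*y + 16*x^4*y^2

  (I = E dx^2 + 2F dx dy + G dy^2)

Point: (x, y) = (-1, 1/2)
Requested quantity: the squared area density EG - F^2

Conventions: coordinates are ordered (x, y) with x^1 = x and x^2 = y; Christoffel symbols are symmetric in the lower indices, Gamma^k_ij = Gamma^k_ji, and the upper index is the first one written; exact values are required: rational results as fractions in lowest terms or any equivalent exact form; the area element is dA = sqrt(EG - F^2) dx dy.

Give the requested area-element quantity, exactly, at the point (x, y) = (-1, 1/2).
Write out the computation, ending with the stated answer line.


E = 17, F = -16/3, G = 25/9; EG - F^2 = 169/9

Answer: EG - F^2 = 169/9


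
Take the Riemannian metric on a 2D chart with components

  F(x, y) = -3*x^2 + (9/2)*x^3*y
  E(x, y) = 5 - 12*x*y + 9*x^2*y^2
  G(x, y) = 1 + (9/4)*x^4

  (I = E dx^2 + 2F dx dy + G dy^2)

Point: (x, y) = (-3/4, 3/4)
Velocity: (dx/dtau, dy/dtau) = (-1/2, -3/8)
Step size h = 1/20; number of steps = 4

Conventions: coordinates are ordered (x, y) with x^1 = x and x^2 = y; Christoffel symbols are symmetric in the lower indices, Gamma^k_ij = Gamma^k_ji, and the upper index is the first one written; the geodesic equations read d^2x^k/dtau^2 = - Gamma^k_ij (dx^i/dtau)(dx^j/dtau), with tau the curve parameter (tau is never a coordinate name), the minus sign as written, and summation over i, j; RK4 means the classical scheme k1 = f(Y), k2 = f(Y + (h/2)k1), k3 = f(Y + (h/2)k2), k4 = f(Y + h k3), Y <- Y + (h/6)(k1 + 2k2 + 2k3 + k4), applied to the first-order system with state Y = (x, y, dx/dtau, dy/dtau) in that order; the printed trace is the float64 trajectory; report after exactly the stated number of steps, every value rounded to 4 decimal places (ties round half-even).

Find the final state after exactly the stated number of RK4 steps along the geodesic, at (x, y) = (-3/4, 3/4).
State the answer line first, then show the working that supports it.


Answer: x = -0.8516, y = 0.6754, dx/dtau = -0.5169, dy/dtau = -0.3706

f(Y) = (dx/dtau, dy/dtau, -Gamma^x_ij Y'^i Y'^j, -Gamma^y_ij Y'^i Y'^j) with the Gammas evaluated at the stage position; h = 0.050000; intermediate values shown to 6 dp
step 0: x = -0.7500, y = 0.7500, dx/dtau = -0.5000, dy/dtau = -0.3750
step 1:
  k1: at (x, y) = (-0.750000, 0.750000), (dx/dtau, dy/dtau) = (-0.500000, -0.375000); Gamma_xxx = -0.541940, Gamma_xxy = 0.541940, Gamma_xyy = 0.000000, Gamma_yxx = 0.124003, Gamma_yxy = -0.124003, Gamma_yyy = 0.000000; k1 = (-0.500000, -0.375000, -0.067743, 0.015500)
  k2: at (x, y) = (-0.762500, 0.740625), (dx/dtau, dy/dtau) = (-0.501694, -0.374612); Gamma_xxx = -0.532727, Gamma_xxy = 0.548461, Gamma_xyy = 0.000000, Gamma_yxx = 0.125764, Gamma_yxy = -0.129479, Gamma_yyy = 0.000000; k2 = (-0.501694, -0.374612, -0.072071, 0.017014)
  k3: at (x, y) = (-0.762542, 0.740635), (dx/dtau, dy/dtau) = (-0.501802, -0.374575); Gamma_xxx = -0.532715, Gamma_xxy = 0.548472, Gamma_xyy = 0.000000, Gamma_yxx = 0.125772, Gamma_yxy = -0.129492, Gamma_yyy = 0.000000; k3 = (-0.501802, -0.374575, -0.072044, 0.017009)
  k4: at (x, y) = (-0.775090, 0.731271), (dx/dtau, dy/dtau) = (-0.503602, -0.374150); Gamma_xxx = -0.523571, Gamma_xxy = 0.554944, Gamma_xyy = 0.000000, Gamma_yxx = 0.127504, Gamma_yxy = -0.135144, Gamma_yyy = 0.000000; k4 = (-0.503602, -0.374150, -0.076342, 0.018591)
  Y <- Y + (h/6)(k1 + 2k2 + 2k3 + k4): x = -0.7751, y = 0.7313, dx/dtau = -0.5036, dy/dtau = -0.3741
step 2:
  k1: at (x, y) = (-0.775088, 0.731271), (dx/dtau, dy/dtau) = (-0.503603, -0.374149); Gamma_xxx = -0.523571, Gamma_xxy = 0.554944, Gamma_xyy = 0.000000, Gamma_yxx = 0.127503, Gamma_yxy = -0.135143, Gamma_yyy = 0.000000; k1 = (-0.503603, -0.374149, -0.076342, 0.018591)
  k2: at (x, y) = (-0.787678, 0.721917), (dx/dtau, dy/dtau) = (-0.505511, -0.373684); Gamma_xxx = -0.514495, Gamma_xxy = 0.561362, Gamma_xyy = 0.000000, Gamma_yxx = 0.129204, Gamma_yxy = -0.140973, Gamma_yyy = 0.000000; k2 = (-0.505511, -0.373684, -0.080609, 0.020243)
  k3: at (x, y) = (-0.787726, 0.721929), (dx/dtau, dy/dtau) = (-0.505618, -0.373643); Gamma_xxx = -0.514483, Gamma_xxy = 0.561373, Gamma_xyy = 0.000000, Gamma_yxx = 0.129212, Gamma_yxy = -0.140988, Gamma_yyy = 0.000000; k3 = (-0.505618, -0.373643, -0.080583, 0.020238)
  k4: at (x, y) = (-0.800369, 0.712588), (dx/dtau, dy/dtau) = (-0.507632, -0.373137); Gamma_xxx = -0.505469, Gamma_xxy = 0.567735, Gamma_xyy = 0.000000, Gamma_yxx = 0.130881, Gamma_yxy = -0.147003, Gamma_yyy = 0.000000; k4 = (-0.507632, -0.373137, -0.084822, 0.021963)
  Y <- Y + (h/6)(k1 + 2k2 + 2k3 + k4): x = -0.8004, y = 0.7126, dx/dtau = -0.5076, dy/dtau = -0.3731
step 3:
  k1: at (x, y) = (-0.800367, 0.712588), (dx/dtau, dy/dtau) = (-0.507632, -0.373136); Gamma_xxx = -0.505469, Gamma_xxy = 0.567735, Gamma_xyy = 0.000000, Gamma_yxx = 0.130880, Gamma_yxy = -0.147003, Gamma_yyy = 0.000000; k1 = (-0.507632, -0.373136, -0.084822, 0.021963)
  k2: at (x, y) = (-0.813058, 0.703259), (dx/dtau, dy/dtau) = (-0.509753, -0.372587); Gamma_xxx = -0.496515, Gamma_xxy = 0.574035, Gamma_xyy = 0.000000, Gamma_yxx = 0.132515, Gamma_yxy = -0.153204, Gamma_yyy = 0.000000; k2 = (-0.509753, -0.372587, -0.089032, 0.023762)
  k3: at (x, y) = (-0.813111, 0.703273), (dx/dtau, dy/dtau) = (-0.509858, -0.372542); Gamma_xxx = -0.496502, Gamma_xxy = 0.574047, Gamma_xyy = 0.000000, Gamma_yxx = 0.132524, Gamma_yxy = -0.153221, Gamma_yyy = 0.000000; k3 = (-0.509858, -0.372542, -0.089005, 0.023757)
  k4: at (x, y) = (-0.825860, 0.693961), (dx/dtau, dy/dtau) = (-0.512082, -0.371948); Gamma_xxx = -0.487604, Gamma_xxy = 0.580281, Gamma_xyy = 0.000000, Gamma_yxx = 0.134124, Gamma_yxy = -0.159616, Gamma_yyy = 0.000000; k4 = (-0.512082, -0.371948, -0.093187, 0.025633)
  Y <- Y + (h/6)(k1 + 2k2 + 2k3 + k4): x = -0.8259, y = 0.6940, dx/dtau = -0.5121, dy/dtau = -0.3719
step 4:
  k1: at (x, y) = (-0.825859, 0.693960), (dx/dtau, dy/dtau) = (-0.512083, -0.371948); Gamma_xxx = -0.487604, Gamma_xxy = 0.580281, Gamma_xyy = 0.000000, Gamma_yxx = 0.134123, Gamma_yxy = -0.159616, Gamma_yyy = 0.000000; k1 = (-0.512083, -0.371948, -0.093186, 0.025632)
  k2: at (x, y) = (-0.838661, 0.684661), (dx/dtau, dy/dtau) = (-0.514413, -0.371307); Gamma_xxx = -0.478758, Gamma_xxy = 0.586444, Gamma_xyy = 0.000000, Gamma_yxx = 0.135686, Gamma_yxy = -0.166205, Gamma_yyy = 0.000000; k2 = (-0.514413, -0.371307, -0.097338, 0.027587)
  k3: at (x, y) = (-0.838719, 0.684677), (dx/dtau, dy/dtau) = (-0.514516, -0.371258); Gamma_xxx = -0.478745, Gamma_xxy = 0.586455, Gamma_xyy = 0.000000, Gamma_yxx = 0.135695, Gamma_yxy = -0.166224, Gamma_yyy = 0.000000; k3 = (-0.514516, -0.371258, -0.097311, 0.027582)
  k4: at (x, y) = (-0.851584, 0.675397), (dx/dtau, dy/dtau) = (-0.516948, -0.370569); Gamma_xxx = -0.469948, Gamma_xxy = 0.592541, Gamma_xyy = 0.000000, Gamma_yxx = 0.137219, Gamma_yxy = -0.173015, Gamma_yyy = 0.000000; k4 = (-0.516948, -0.370569, -0.101433, 0.029617)
  Y <- Y + (h/6)(k1 + 2k2 + 2k3 + k4): x = -0.8516, y = 0.6754, dx/dtau = -0.5169, dy/dtau = -0.3706


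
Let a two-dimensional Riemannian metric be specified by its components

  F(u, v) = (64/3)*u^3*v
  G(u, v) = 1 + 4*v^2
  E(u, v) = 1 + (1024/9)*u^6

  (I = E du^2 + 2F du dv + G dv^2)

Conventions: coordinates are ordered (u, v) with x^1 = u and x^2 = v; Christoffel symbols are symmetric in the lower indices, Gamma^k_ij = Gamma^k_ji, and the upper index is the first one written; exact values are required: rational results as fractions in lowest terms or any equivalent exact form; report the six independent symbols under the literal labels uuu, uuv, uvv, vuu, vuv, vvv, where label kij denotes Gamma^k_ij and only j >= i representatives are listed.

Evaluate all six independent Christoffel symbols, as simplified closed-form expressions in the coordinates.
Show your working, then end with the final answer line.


E = 1 + (1024/9)*u^6; F = (64/3)*u^3*v; G = 1 + 4*v^2
Gamma^k_ij = (1/2) g^{kl} (d_i g_jl + d_j g_il - d_l g_ij), with g^inv = (1/(EG-F^2)) [[G, -F], [-F, E]]
first partials: E_u = (2048/3)*u^5, E_v = 0, F_u = 64*u^2*v, F_v = (64/3)*u^3, G_u = 0, G_v = 8*v
D = EG - F^2 = 1 + 4*v^2 + (1024/9)*u^6
expanded: Gamma^u_uu = (G E_u - 2F F_u + F E_v)/(2D), Gamma^u_uv = (G E_v - F G_u)/(2D), Gamma^u_vv = (2G F_v - G G_u - F G_v)/(2D), Gamma^v_uu = (2E F_u - E E_v - F E_u)/(2D), Gamma^v_uv = (E G_u - F E_v)/(2D), Gamma^v_vv = (E G_v - 2F F_v + F G_u)/(2D); substitute and cancel common factors

Answer: Gamma_uuu = 3072*u^5/(1024*u^6 + 36*v^2 + 9), Gamma_uuv = 0, Gamma_uvv = 192*u^3/(1024*u^6 + 36*v^2 + 9), Gamma_vuu = 576*u^2*v/(1024*u^6 + 36*v^2 + 9), Gamma_vuv = 0, Gamma_vvv = 36*v/(1024*u^6 + 36*v^2 + 9)


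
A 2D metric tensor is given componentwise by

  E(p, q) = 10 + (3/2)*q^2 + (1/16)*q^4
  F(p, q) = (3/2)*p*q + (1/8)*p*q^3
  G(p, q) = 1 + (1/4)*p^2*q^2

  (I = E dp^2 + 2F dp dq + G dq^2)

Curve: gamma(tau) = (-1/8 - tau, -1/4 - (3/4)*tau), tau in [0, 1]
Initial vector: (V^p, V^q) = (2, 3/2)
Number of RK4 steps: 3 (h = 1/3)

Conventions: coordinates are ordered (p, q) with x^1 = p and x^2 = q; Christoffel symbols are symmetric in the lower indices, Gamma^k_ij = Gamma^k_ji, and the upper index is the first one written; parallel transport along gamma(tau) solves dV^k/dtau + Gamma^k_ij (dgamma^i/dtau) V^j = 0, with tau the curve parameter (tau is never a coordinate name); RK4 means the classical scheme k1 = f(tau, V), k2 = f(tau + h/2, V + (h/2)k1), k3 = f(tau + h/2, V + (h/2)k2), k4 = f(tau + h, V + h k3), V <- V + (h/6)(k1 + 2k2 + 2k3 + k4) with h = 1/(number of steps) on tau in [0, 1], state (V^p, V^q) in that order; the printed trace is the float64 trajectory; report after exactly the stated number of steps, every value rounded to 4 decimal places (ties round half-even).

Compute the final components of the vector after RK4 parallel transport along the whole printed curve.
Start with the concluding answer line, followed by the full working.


Answer: V^p = 1.6438, V^q = 1.4687

gamma'(tau) = (-1, -3/4); f(tau, V)^k = -Gamma^k_ij(gamma(tau)) gamma'^i(tau) V^j; h = 1/3; intermediate values shown to 6 dp
curve data and Christoffel symbols at the stage parameters:
  tau = 0.000000: gamma = (-0.125000, -0.250000), gamma' = (-1.000000, -0.750000); Gamma_ppp = 0.000000, Gamma_ppq = -0.037343, Gamma_pqq = -0.018672, Gamma_qpp = 0.000000, Gamma_qpq = -0.000193, Gamma_qqq = -0.000097
  tau = 0.166667: gamma = (-0.291667, -0.375000), gamma' = (-1.000000, -0.750000); Gamma_ppp = 0.000000, Gamma_ppq = -0.055710, Gamma_pqq = -0.043330, Gamma_qpp = 0.000000, Gamma_qpq = -0.001004, Gamma_qqq = -0.000781
  tau = 0.333333: gamma = (-0.458333, -0.500000), gamma' = (-1.000000, -0.750000); Gamma_ppp = 0.000000, Gamma_ppq = -0.073674, Gamma_pqq = -0.067535, Gamma_qpp = 0.000000, Gamma_qpq = -0.002757, Gamma_qqq = -0.002527
  tau = 0.500000: gamma = (-0.625000, -0.625000), gamma' = (-1.000000, -0.750000); Gamma_ppp = 0.000000, Gamma_ppq = -0.091034, Gamma_pqq = -0.091034, Gamma_qpp = 0.000000, Gamma_qpq = -0.005740, Gamma_qqq = -0.005740
  tau = 0.666667: gamma = (-0.791667, -0.750000), gamma' = (-1.000000, -0.750000); Gamma_ppp = 0.000000, Gamma_ppq = -0.107539, Gamma_pqq = -0.113514, Gamma_qpp = 0.000000, Gamma_qpq = -0.010165, Gamma_qqq = -0.010730
  tau = 0.833333: gamma = (-0.958333, -0.875000), gamma' = (-1.000000, -0.750000); Gamma_ppp = 0.000000, Gamma_ppq = -0.122899, Gamma_pqq = -0.134604, Gamma_qpp = 0.000000, Gamma_qpq = -0.016146, Gamma_qqq = -0.017684
  tau = 1.000000: gamma = (-1.125000, -1.000000), gamma' = (-1.000000, -0.750000); Gamma_ppp = 0.000000, Gamma_ppq = -0.136797, Gamma_pqq = -0.153897, Gamma_qpp = 0.000000, Gamma_qpq = -0.023676, Gamma_qqq = -0.026636
step 0: V^p = 2.0000, V^q = 1.5000
step 1: k1 = (-0.133036, -0.000689), k2 = (-0.214942, -0.003873), k3 = (-0.214324, -0.003862), k4 = (-0.292892, -0.010959); V <- V + (h/6)(k1 + 2k2 + 2k3 + k4): V^p = 1.9286, V^q = 1.4985
step 2: k1 = (-0.292869, -0.010958), k2 = (-0.366778, -0.023126), k3 = (-0.365614, -0.023053), k4 = (-0.432965, -0.040927); V <- V + (h/6)(k1 + 2k2 + 2k3 + k4): V^p = 1.8069, V^q = 1.4905
step 3: k1 = (-0.432916, -0.040922), k2 = (-0.492023, -0.064640), k3 = (-0.490230, -0.064404), k4 = (-0.539136, -0.093312); V <- V + (h/6)(k1 + 2k2 + 2k3 + k4): V^p = 1.6438, V^q = 1.4687


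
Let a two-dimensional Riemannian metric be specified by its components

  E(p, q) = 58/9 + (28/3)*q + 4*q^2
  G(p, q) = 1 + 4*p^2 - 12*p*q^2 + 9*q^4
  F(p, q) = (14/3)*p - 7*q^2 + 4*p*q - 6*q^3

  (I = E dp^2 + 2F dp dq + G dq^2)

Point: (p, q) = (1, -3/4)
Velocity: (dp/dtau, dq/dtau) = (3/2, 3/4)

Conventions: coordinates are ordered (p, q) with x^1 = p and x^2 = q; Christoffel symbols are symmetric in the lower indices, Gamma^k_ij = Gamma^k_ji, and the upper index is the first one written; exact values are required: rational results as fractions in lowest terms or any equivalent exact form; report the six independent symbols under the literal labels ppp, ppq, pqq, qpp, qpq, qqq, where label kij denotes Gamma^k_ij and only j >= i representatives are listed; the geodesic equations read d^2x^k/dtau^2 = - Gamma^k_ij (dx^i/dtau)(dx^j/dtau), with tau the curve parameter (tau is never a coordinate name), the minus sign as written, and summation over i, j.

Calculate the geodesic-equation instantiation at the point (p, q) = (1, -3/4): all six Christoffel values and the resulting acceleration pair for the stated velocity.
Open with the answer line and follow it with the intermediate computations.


Answer: Gamma_ppp = 0, Gamma_ppq = 3840/4129, Gamma_pqq = 8640/4129, Gamma_qpp = 0, Gamma_qpq = 1440/4129, Gamma_qqq = 3240/4129; accelerations (d^2p/dtau^2, d^2q/dtau^2) = (-13500/4129, -10125/8258)

E = 61/36, F = 25/96, G = 281/256 at the point
E_p = 0, E_q = 10/3, F_p = 5/3, F_q = 35/8, G_p = 5/4, G_q = 45/16
EG - F^2 = 4129/2304;  g^inv = (2304/4129) * [[281/256, -25/96], [-25/96, 61/36]]
first-kind symbols [ij,l] = (1/2)(d_i g_jl + d_j g_il - d_l g_ij): [pp,p] = E_p/2 = 0, [pp,q] = F_p - E_q/2 = 0, [pq,p] = E_q/2 = 5/3, [pq,q] = G_p/2 = 5/8, [qq,p] = F_q - G_p/2 = 15/4, [qq,q] = G_q/2 = 45/32
Gamma^p_ij = (G*[ij,p] - F*[ij,q])/(EG - F^2), Gamma^q_ij = (E*[ij,q] - F*[ij,p])/(EG - F^2)
Gamma_ppp = 0, Gamma_ppq = 3840/4129, Gamma_pqq = 8640/4129, Gamma_qpp = 0, Gamma_qpq = 1440/4129, Gamma_qqq = 3240/4129
d^2p/dtau^2 = -(Gamma_ppp*(3/2)^2 + 2*Gamma_ppq*(3/2)*(3/4) + Gamma_pqq*(3/4)^2) = -13500/4129
d^2q/dtau^2 = -(Gamma_qpp*(3/2)^2 + 2*Gamma_qpq*(3/2)*(3/4) + Gamma_qqq*(3/4)^2) = -10125/8258


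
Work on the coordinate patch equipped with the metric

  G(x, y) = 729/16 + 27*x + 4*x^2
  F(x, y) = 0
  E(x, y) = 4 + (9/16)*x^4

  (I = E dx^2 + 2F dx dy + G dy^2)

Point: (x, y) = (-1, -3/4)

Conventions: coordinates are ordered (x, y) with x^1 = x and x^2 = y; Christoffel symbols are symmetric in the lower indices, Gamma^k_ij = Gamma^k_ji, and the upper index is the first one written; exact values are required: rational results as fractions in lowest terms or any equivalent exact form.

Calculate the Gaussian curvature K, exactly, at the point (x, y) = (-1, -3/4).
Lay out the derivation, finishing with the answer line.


E = 73/16, F = 0, G = 361/16, EG - F^2 = 26353/256 at the point
E_x = -9/4, E_y = 0, F_x = 0, F_y = 0, G_x = 19, G_y = 0
E_yy = 0, F_xy = 0, G_xx = 8
By Brioschi, K is (det M1 - det M2) divided by (EG - F^2) squared.
M1 = [[-E_yy/2 + F_xy - G_xx/2, E_x/2, F_x - E_y/2], [F_y - G_x/2, E, F], [G_y/2, F, G]] = [[-4, -9/8, 0], [-19/2, 73/16, 0], [0, 0, 361/16]]; det M1 = -167143/256
M2 = [[0, E_y/2, G_x/2], [E_y/2, E, F], [G_x/2, F, G]] = [[0, 0, 19/2], [0, 73/16, 0], [19/2, 0, 361/16]]; det M2 = -26353/64
det M1 - det M2 = -61731/256; K = -61731/256 / (26353/256)^2 = -2304/101251

Answer: K = -2304/101251


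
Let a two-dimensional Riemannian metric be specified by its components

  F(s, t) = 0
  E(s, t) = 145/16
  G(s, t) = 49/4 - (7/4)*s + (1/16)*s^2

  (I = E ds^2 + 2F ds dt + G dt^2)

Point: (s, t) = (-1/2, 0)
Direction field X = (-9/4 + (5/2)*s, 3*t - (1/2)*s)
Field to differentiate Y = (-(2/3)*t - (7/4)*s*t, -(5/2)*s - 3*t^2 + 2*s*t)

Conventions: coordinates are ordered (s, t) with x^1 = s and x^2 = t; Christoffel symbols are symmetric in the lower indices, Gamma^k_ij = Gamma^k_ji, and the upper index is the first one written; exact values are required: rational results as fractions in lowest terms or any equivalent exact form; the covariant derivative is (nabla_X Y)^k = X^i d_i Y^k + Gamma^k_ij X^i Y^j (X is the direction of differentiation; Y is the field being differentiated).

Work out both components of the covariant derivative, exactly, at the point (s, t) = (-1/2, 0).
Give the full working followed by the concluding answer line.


E = 145/16, F = 0, G = 841/64 at the point
E_s = 0, E_t = 0, F_s = 0, F_t = 0, G_s = -29/16, G_t = 0
EG - F^2 = 121945/1024;  g^inv = (1024/121945) * [[841/64, 0], [0, 145/16]]
first-kind symbols [ij,l] = (1/2)(d_i g_jl + d_j g_il - d_l g_ij): [ss,s] = E_s/2 = 0, [ss,t] = F_s - E_t/2 = 0, [st,s] = E_t/2 = 0, [st,t] = G_s/2 = -29/32, [tt,s] = F_t - G_s/2 = 29/32, [tt,t] = G_t/2 = 0
Gamma^s_ij = (G*[ij,s] - F*[ij,t])/(EG - F^2), Gamma^t_ij = (E*[ij,t] - F*[ij,s])/(EG - F^2)
Gamma_sss = 0, Gamma_sst = 0, Gamma_stt = 1/10, Gamma_tss = 0, Gamma_tst = -2/29, Gamma_ttt = 0
X = (-7/2, 1/4), Y = (0, 5/4) at the point

Answer: (nabla_X Y)^s = 1/12, (nabla_X Y)^t = 1021/116


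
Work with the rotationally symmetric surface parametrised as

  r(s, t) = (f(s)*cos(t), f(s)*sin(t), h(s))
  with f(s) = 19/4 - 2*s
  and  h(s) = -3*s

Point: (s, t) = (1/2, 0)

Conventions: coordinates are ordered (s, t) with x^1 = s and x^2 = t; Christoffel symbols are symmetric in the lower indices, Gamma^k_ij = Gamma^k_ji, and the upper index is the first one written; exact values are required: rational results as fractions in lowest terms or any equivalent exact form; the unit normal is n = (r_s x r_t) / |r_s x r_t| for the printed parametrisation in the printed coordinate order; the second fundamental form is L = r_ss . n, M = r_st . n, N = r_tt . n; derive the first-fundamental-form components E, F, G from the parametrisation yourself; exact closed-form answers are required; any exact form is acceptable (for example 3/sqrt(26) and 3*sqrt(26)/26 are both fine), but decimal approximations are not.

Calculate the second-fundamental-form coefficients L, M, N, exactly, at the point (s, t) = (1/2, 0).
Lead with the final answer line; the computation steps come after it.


Answer: L = 0, M = 0, N = -45*sqrt(13)/52

f = 15/4, f' = -2, f'' = 0, h' = -3, h'' = 0
E = 13, F = 0, G = 225/16; answer radicand W^2 = 13
unnormalised second-form numerators: l = 0, m = 0, n = -45/4; L = l/sqrt(13), and similarly M = m/sqrt(W^2), N = n/sqrt(W^2)


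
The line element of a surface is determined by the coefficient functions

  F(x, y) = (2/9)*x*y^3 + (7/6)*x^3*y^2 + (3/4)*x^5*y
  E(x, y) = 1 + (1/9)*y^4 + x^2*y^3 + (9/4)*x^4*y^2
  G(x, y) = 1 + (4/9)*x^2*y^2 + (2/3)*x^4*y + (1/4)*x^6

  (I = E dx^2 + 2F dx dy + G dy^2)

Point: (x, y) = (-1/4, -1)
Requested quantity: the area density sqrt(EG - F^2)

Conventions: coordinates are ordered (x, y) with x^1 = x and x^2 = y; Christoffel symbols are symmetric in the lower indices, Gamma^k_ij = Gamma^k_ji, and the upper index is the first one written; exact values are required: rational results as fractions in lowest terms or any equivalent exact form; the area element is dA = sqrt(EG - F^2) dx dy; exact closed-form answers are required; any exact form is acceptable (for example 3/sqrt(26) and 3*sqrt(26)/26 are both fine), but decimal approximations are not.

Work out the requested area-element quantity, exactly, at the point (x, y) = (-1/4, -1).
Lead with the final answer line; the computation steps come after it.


Answer: sqrt(EG - F^2) = sqrt(159641)/384

E = 9745/9216, F = 1403/36864, G = 151177/147456; EG - F^2 = 159641/147456


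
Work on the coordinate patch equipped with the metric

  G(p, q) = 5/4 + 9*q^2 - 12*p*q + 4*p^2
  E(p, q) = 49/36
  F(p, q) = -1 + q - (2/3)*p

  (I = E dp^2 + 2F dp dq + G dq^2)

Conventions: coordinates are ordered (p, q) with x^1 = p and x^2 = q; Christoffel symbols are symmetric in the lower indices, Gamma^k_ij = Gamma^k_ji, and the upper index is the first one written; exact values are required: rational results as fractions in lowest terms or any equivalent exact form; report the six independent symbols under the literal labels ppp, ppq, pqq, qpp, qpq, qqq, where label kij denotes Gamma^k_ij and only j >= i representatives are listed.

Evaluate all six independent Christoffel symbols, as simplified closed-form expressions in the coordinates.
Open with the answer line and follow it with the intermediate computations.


Answer: Gamma_ppp = (-64*p + 96*q - 96)/(720*p^2 - 2160*p*q - 192*p + 1620*q^2 + 288*q + 101), Gamma_ppq = (384*p^2 - 1152*p*q + 576*p + 864*q^2 - 864*q)/(720*p^2 - 2160*p*q - 192*p + 1620*q^2 + 288*q + 101), Gamma_pqq = (-2304*p^3 + 10368*p^2*q - 15552*p*q^2 - 1584*p + 7776*q^3 + 2376*q + 180)/(720*p^2 - 2160*p*q - 192*p + 1620*q^2 + 288*q + 101), Gamma_qpp = -392/(2160*p^2 - 6480*p*q - 576*p + 4860*q^2 + 864*q + 303), Gamma_qpq = (784*p - 1176*q)/(720*p^2 - 2160*p*q - 192*p + 1620*q^2 + 288*q + 101), Gamma_qqq = (-384*p^2 + 1152*p*q - 1656*p - 864*q^2 + 2484*q + 144)/(720*p^2 - 2160*p*q - 192*p + 1620*q^2 + 288*q + 101)

E = 49/36; F = -1 + q - (2/3)*p; G = 5/4 + 9*q^2 - 12*p*q + 4*p^2
Gamma^k_ij = (1/2) g^{kl} (d_i g_jl + d_j g_il - d_l g_ij), with g^inv = (1/(EG-F^2)) [[G, -F], [-F, E]]
first partials: E_p = 0, E_q = 0, F_p = -2/3, F_q = 1, G_p = -12*q + 8*p, G_q = 18*q - 12*p
D = EG - F^2 = 101/144 + 2*q - (4/3)*p + (45/4)*q^2 - 15*p*q + 5*p^2
expanded: Gamma^p_pp = (G E_p - 2F F_p + F E_q)/(2D), Gamma^p_pq = (G E_q - F G_p)/(2D), Gamma^p_qq = (2G F_q - G G_p - F G_q)/(2D), Gamma^q_pp = (2E F_p - E E_q - F E_p)/(2D), Gamma^q_pq = (E G_p - F E_q)/(2D), Gamma^q_qq = (E G_q - 2F F_q + F G_p)/(2D); substitute and cancel common factors


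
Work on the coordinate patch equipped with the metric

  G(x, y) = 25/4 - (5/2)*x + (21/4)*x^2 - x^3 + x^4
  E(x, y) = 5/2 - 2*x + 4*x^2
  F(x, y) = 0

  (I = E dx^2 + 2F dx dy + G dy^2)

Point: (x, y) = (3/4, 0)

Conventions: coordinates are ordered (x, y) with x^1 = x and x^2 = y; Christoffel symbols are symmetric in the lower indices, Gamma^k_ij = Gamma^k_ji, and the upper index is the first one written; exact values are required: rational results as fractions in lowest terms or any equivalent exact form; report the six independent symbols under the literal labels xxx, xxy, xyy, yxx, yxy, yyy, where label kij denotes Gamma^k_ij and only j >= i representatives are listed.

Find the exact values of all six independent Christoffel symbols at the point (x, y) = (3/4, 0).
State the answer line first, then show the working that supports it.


Answer: Gamma_xxx = 8/13, Gamma_xxy = 0, Gamma_xyy = -43/52, Gamma_yxx = 0, Gamma_yxy = 16/43, Gamma_yyy = 0

E = 13/4, F = 0, G = 1849/256 at the point
E_x = 4, E_y = 0, F_x = 0, F_y = 0, G_x = 43/8, G_y = 0
EG - F^2 = 24037/1024;  g^inv = (1024/24037) * [[1849/256, 0], [0, 13/4]]
first-kind symbols [ij,l] = (1/2)(d_i g_jl + d_j g_il - d_l g_ij): [xx,x] = E_x/2 = 2, [xx,y] = F_x - E_y/2 = 0, [xy,x] = E_y/2 = 0, [xy,y] = G_x/2 = 43/16, [yy,x] = F_y - G_x/2 = -43/16, [yy,y] = G_y/2 = 0
Gamma^x_ij = (G*[ij,x] - F*[ij,y])/(EG - F^2), Gamma^y_ij = (E*[ij,y] - F*[ij,x])/(EG - F^2)


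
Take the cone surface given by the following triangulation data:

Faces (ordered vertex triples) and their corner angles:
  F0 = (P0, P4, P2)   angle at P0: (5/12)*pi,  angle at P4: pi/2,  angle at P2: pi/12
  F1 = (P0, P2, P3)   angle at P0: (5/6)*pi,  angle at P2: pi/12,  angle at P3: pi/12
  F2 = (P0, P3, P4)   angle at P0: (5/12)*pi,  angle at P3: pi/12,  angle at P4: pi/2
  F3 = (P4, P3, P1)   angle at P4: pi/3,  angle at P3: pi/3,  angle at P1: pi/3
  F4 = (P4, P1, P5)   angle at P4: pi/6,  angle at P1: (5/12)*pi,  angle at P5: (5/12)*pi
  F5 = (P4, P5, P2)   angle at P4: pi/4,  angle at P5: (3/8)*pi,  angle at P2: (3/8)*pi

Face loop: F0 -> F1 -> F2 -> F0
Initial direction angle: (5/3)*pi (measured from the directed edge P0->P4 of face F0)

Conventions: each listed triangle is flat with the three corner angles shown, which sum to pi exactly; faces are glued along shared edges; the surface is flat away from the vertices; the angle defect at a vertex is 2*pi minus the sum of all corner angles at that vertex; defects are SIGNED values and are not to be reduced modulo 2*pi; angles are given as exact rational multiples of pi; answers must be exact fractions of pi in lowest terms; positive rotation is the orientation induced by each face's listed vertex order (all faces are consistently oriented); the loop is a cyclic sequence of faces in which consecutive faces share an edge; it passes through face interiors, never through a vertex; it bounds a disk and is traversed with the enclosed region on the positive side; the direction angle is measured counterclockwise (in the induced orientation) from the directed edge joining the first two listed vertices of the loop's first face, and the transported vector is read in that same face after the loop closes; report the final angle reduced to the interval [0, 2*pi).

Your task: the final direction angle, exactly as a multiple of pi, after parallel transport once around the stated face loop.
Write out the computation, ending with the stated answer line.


enclosed vertex P0: corner angles sum to (5/3)*pi, defect = 2*pi - (5/3)*pi = pi/3
adding the enclosed defects to the starting angle (mod 2*pi, induced orientation) gives the holonomy
final angle = (5/3)*pi + pi/3 = 0 (mod 2*pi)

Answer: final direction angle = 0


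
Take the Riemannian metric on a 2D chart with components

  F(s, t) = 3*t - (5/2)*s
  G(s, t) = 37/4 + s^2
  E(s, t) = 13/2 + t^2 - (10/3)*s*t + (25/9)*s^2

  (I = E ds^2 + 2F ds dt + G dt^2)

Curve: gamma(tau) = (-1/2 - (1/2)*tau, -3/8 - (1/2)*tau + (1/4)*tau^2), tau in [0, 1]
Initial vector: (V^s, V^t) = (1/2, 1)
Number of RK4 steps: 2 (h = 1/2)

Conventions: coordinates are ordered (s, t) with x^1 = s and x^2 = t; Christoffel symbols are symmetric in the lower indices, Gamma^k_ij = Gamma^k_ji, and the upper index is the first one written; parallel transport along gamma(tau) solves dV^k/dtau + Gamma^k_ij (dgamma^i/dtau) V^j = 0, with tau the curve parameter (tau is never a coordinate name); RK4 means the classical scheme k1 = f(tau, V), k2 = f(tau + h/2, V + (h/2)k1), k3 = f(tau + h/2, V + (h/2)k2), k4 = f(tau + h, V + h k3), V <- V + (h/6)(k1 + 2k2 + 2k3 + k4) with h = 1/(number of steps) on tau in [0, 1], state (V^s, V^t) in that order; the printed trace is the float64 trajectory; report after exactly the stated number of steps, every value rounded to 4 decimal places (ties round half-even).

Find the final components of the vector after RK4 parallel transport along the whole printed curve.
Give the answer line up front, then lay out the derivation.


Answer: V^s = 0.6408, V^t = 0.8555

gamma'(tau) = (-1/2, -1/2 + (1/2)*tau); f(tau, V)^k = -Gamma^k_ij(gamma(tau)) gamma'^i(tau) V^j; h = 1/2; intermediate values shown to 6 dp
curve data and Christoffel symbols at the stage parameters:
  tau = 0.000000: gamma = (-0.500000, -0.375000), gamma' = (-0.500000, -0.500000); Gamma_sss = -0.108068, Gamma_sst = 0.069303, Gamma_stt = 0.521732, Gamma_tss = -0.309982, Gamma_tst = -0.053543, Gamma_ttt = -0.006865
  tau = 0.250000: gamma = (-0.625000, -0.484375), gamma' = (-0.500000, -0.375000); Gamma_sss = -0.131310, Gamma_sst = 0.082884, Gamma_stt = 0.532358, Gamma_tss = -0.315636, Gamma_tst = -0.065770, Gamma_ttt = -0.006040
  tau = 0.500000: gamma = (-0.750000, -0.562500), gamma' = (-0.500000, -0.250000); Gamma_sss = -0.155677, Gamma_sst = 0.100707, Gamma_stt = 0.538092, Gamma_tss = -0.321866, Gamma_tst = -0.078357, Gamma_ttt = -0.010282
  tau = 0.750000: gamma = (-0.875000, -0.609375), gamma' = (-0.500000, -0.125000); Gamma_sss = -0.179633, Gamma_sst = 0.122139, Gamma_stt = 0.537609, Gamma_tss = -0.327928, Gamma_tst = -0.091746, Gamma_ttt = -0.019290
  tau = 1.000000: gamma = (-1.000000, -0.625000), gamma' = (-0.500000, 0.000000); Gamma_sss = -0.201426, Gamma_sst = 0.146104, Gamma_stt = 0.530015, Gamma_tss = -0.333246, Gamma_tst = -0.106470, Gamma_ttt = -0.032318
step 0: V^s = 0.5000, V^t = 1.0000
step 1: k1 = (0.285826, -0.121085), k2 = (0.214021, -0.138366), k3 = (0.213600, -0.134939), k4 = (0.140447, -0.148473); V <- V + (h/6)(k1 + 2k2 + 2k3 + k4): V^s = 0.6068, V^t = 0.9320
step 2: k1 = (0.140347, -0.148449), k2 = (0.066934, -0.155815), k3 = (0.068066, -0.152506), k4 = (-0.002027, -0.152331); V <- V + (h/6)(k1 + 2k2 + 2k3 + k4): V^s = 0.6408, V^t = 0.8555
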